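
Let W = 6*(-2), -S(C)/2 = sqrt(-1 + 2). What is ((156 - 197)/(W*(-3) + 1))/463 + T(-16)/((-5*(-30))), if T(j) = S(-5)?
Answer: -20206/1284825 ≈ -0.015727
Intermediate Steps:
S(C) = -2 (S(C) = -2*sqrt(-1 + 2) = -2*sqrt(1) = -2*1 = -2)
T(j) = -2
W = -12
((156 - 197)/(W*(-3) + 1))/463 + T(-16)/((-5*(-30))) = ((156 - 197)/(-12*(-3) + 1))/463 - 2/((-5*(-30))) = -41/(36 + 1)*(1/463) - 2/150 = -41/37*(1/463) - 2*1/150 = -41*1/37*(1/463) - 1/75 = -41/37*1/463 - 1/75 = -41/17131 - 1/75 = -20206/1284825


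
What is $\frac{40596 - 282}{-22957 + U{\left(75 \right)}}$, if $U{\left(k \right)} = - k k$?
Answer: $- \frac{20157}{14291} \approx -1.4105$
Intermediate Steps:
$U{\left(k \right)} = - k^{2}$
$\frac{40596 - 282}{-22957 + U{\left(75 \right)}} = \frac{40596 - 282}{-22957 - 75^{2}} = \frac{40314}{-22957 - 5625} = \frac{40314}{-28582} = 40314 \left(- \frac{1}{28582}\right) = - \frac{20157}{14291}$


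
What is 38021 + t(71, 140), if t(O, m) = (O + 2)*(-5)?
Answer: 37656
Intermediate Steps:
t(O, m) = -10 - 5*O (t(O, m) = (2 + O)*(-5) = -10 - 5*O)
38021 + t(71, 140) = 38021 + (-10 - 5*71) = 38021 + (-10 - 355) = 38021 - 365 = 37656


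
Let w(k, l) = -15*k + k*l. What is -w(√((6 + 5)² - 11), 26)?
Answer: -11*√110 ≈ -115.37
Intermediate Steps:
-w(√((6 + 5)² - 11), 26) = -√((6 + 5)² - 11)*(-15 + 26) = -√(11² - 11)*11 = -√(121 - 11)*11 = -√110*11 = -11*√110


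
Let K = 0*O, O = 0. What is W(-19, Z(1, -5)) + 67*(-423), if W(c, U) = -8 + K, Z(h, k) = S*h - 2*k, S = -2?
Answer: -28349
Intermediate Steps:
K = 0 (K = 0*0 = 0)
Z(h, k) = -2*h - 2*k
W(c, U) = -8 (W(c, U) = -8 + 0 = -8)
W(-19, Z(1, -5)) + 67*(-423) = -8 + 67*(-423) = -8 - 28341 = -28349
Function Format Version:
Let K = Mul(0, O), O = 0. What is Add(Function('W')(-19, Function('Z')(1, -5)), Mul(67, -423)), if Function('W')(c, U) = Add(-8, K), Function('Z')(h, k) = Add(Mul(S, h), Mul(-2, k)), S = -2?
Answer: -28349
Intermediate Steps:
K = 0 (K = Mul(0, 0) = 0)
Function('Z')(h, k) = Add(Mul(-2, h), Mul(-2, k))
Function('W')(c, U) = -8 (Function('W')(c, U) = Add(-8, 0) = -8)
Add(Function('W')(-19, Function('Z')(1, -5)), Mul(67, -423)) = Add(-8, Mul(67, -423)) = Add(-8, -28341) = -28349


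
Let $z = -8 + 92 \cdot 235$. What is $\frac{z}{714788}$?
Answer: $\frac{5403}{178697} \approx 0.030236$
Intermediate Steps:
$z = 21612$ ($z = -8 + 21620 = 21612$)
$\frac{z}{714788} = \frac{21612}{714788} = 21612 \cdot \frac{1}{714788} = \frac{5403}{178697}$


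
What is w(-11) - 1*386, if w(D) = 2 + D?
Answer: -395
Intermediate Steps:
w(-11) - 1*386 = (2 - 11) - 1*386 = -9 - 386 = -395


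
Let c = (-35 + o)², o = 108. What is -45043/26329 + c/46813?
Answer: -1968290718/1232539477 ≈ -1.5969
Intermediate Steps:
c = 5329 (c = (-35 + 108)² = 73² = 5329)
-45043/26329 + c/46813 = -45043/26329 + 5329/46813 = -1968290718/1232539477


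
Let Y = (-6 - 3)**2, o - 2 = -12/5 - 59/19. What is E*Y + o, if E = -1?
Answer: -8028/95 ≈ -84.505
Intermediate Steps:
o = -333/95 (o = 2 + (-12/5 - 59/19) = 2 - 523/95 = -333/95 ≈ -3.5053)
Y = 81 (Y = (-9)**2 = 81)
E*Y + o = -1*81 - 333/95 = -81 - 333/95 = -8028/95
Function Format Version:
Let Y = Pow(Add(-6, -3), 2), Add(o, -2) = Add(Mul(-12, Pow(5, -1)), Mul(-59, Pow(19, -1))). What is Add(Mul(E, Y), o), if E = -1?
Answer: Rational(-8028, 95) ≈ -84.505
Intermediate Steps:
o = Rational(-333, 95) (o = Add(2, Add(Mul(-12, Pow(5, -1)), Mul(-59, Pow(19, -1)))) = Add(2, Add(Mul(-12, Rational(1, 5)), Mul(-59, Rational(1, 19)))) = Add(2, Add(Rational(-12, 5), Rational(-59, 19))) = Add(2, Rational(-523, 95)) = Rational(-333, 95) ≈ -3.5053)
Y = 81 (Y = Pow(-9, 2) = 81)
Add(Mul(E, Y), o) = Add(Mul(-1, 81), Rational(-333, 95)) = Add(-81, Rational(-333, 95)) = Rational(-8028, 95)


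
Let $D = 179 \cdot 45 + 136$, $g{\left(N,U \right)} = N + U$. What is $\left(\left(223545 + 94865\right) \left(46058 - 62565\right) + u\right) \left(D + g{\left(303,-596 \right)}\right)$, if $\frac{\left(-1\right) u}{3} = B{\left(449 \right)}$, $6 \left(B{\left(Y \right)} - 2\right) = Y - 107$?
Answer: $-41511840983206$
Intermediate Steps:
$B{\left(Y \right)} = - \frac{95}{6} + \frac{Y}{6}$ ($B{\left(Y \right)} = 2 + \frac{Y - 107}{6} = 2 + \frac{-107 + Y}{6} = 2 + \left(- \frac{107}{6} + \frac{Y}{6}\right) = - \frac{95}{6} + \frac{Y}{6}$)
$u = -177$ ($u = - 3 \left(- \frac{95}{6} + \frac{1}{6} \cdot 449\right) = - 3 \left(- \frac{95}{6} + \frac{449}{6}\right) = \left(-3\right) 59 = -177$)
$D = 8191$ ($D = 8055 + 136 = 8191$)
$\left(\left(223545 + 94865\right) \left(46058 - 62565\right) + u\right) \left(D + g{\left(303,-596 \right)}\right) = \left(\left(223545 + 94865\right) \left(46058 - 62565\right) - 177\right) \left(8191 + \left(303 - 596\right)\right) = \left(318410 \left(-16507\right) - 177\right) \left(8191 - 293\right) = \left(-5255993870 - 177\right) 7898 = \left(-5255994047\right) 7898 = -41511840983206$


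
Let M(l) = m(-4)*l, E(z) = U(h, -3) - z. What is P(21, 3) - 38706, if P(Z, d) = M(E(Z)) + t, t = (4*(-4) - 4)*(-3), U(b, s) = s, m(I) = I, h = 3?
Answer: -38550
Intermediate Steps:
E(z) = -3 - z
M(l) = -4*l
t = 60 (t = (-16 - 4)*(-3) = -20*(-3) = 60)
P(Z, d) = 72 + 4*Z (P(Z, d) = -4*(-3 - Z) + 60 = (12 + 4*Z) + 60 = 72 + 4*Z)
P(21, 3) - 38706 = (72 + 4*21) - 38706 = (72 + 84) - 38706 = 156 - 38706 = -38550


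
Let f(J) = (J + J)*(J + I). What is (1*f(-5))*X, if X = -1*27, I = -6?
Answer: -2970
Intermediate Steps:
X = -27
f(J) = 2*J*(-6 + J) (f(J) = (J + J)*(J - 6) = (2*J)*(-6 + J) = 2*J*(-6 + J))
(1*f(-5))*X = (1*(2*(-5)*(-6 - 5)))*(-27) = (1*(2*(-5)*(-11)))*(-27) = (1*110)*(-27) = 110*(-27) = -2970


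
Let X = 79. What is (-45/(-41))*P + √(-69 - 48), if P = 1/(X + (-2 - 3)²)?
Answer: 45/4264 + 3*I*√13 ≈ 0.010553 + 10.817*I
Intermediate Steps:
P = 1/104 (P = 1/(79 + (-2 - 3)²) = 1/(79 + (-5)²) = 1/(79 + 25) = 1/104 ≈ 0.0096154)
(-45/(-41))*P + √(-69 - 48) = -45/(-41)*(1/104) + √(-69 - 48) = -45*(-1/41)*(1/104) + √(-117) = (45/41)*(1/104) + 3*I*√13 = 45/4264 + 3*I*√13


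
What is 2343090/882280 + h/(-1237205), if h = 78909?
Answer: 282926283093/109156122740 ≈ 2.5919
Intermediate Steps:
2343090/882280 + h/(-1237205) = 2343090/882280 + 78909/(-1237205) = 2343090*(1/882280) + 78909*(-1/1237205) = 234309/88228 - 78909/1237205 = 282926283093/109156122740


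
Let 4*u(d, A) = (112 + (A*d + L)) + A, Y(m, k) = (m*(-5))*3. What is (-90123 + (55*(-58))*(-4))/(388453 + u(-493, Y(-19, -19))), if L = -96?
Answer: -77363/353402 ≈ -0.21891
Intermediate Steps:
Y(m, k) = -15*m (Y(m, k) = -5*m*3 = -15*m)
u(d, A) = 4 + A/4 + A*d/4 (u(d, A) = ((112 + (A*d - 96)) + A)/4 = ((112 + (-96 + A*d)) + A)/4 = ((16 + A*d) + A)/4 = (16 + A + A*d)/4 = 4 + A/4 + A*d/4)
(-90123 + (55*(-58))*(-4))/(388453 + u(-493, Y(-19, -19))) = (-90123 + (55*(-58))*(-4))/(388453 + (4 + (-15*(-19))/4 + (¼)*(-15*(-19))*(-493))) = (-90123 - 3190*(-4))/(388453 + (4 + (¼)*285 + (¼)*285*(-493))) = (-90123 + 12760)/(388453 + (4 + 285/4 - 140505/4)) = -77363/(388453 - 35051) = -77363/353402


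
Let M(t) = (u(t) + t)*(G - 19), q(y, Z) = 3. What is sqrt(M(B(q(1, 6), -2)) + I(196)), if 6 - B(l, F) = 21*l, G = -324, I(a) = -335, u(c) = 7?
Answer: sqrt(16815) ≈ 129.67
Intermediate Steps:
B(l, F) = 6 - 21*l
M(t) = -2401 - 343*t (M(t) = (7 + t)*(-324 - 19) = (7 + t)*(-343) = -2401 - 343*t)
sqrt(M(B(q(1, 6), -2)) + I(196)) = sqrt((-2401 - 343*(6 - 21*3)) - 335) = sqrt((-2401 - 343*(6 - 63)) - 335) = sqrt((-2401 - 343*(-57)) - 335) = sqrt((-2401 + 19551) - 335) = sqrt(17150 - 335) = sqrt(16815)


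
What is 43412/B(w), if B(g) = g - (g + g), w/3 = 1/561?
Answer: -8118044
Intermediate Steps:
w = 1/187 (w = 3/561 = 3*(1/561) = 1/187 ≈ 0.0053476)
B(g) = -g (B(g) = g - 2*g = -g)
43412/B(w) = 43412/((-1*1/187)) = 43412/(-1/187) = 43412*(-187) = -8118044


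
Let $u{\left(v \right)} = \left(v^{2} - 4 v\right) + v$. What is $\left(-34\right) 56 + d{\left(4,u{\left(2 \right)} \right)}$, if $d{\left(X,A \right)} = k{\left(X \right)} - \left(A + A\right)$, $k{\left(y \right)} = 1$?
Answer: $-1899$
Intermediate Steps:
$u{\left(v \right)} = v^{2} - 3 v$
$d{\left(X,A \right)} = 1 - 2 A$ ($d{\left(X,A \right)} = 1 - \left(A + A\right) = 1 - 2 A$)
$\left(-34\right) 56 + d{\left(4,u{\left(2 \right)} \right)} = \left(-34\right) 56 - \left(-1 + 2 \cdot 2 \left(-3 + 2\right)\right) = -1904 - \left(-1 + 2 \cdot 2 \left(-1\right)\right) = -1904 + \left(1 - -4\right) = -1904 + \left(1 + 4\right) = -1904 + 5 = -1899$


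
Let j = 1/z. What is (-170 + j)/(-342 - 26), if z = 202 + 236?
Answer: 74459/161184 ≈ 0.46195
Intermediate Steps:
z = 438
j = 1/438 ≈ 0.0022831
(-170 + j)/(-342 - 26) = (-170 + 1/438)/(-342 - 26) = -74459/438/(-368) = -74459/438*(-1/368) = 74459/161184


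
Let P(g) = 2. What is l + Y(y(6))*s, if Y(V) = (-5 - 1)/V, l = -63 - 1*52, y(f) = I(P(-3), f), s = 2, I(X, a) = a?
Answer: -117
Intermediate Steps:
y(f) = f
l = -115 (l = -63 - 52 = -115)
Y(V) = -6/V
l + Y(y(6))*s = -115 - 6/6*2 = -115 - 6*⅙*2 = -115 - 1*2 = -115 - 2 = -117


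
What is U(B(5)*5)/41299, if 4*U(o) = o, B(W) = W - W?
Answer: 0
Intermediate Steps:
B(W) = 0
U(o) = o/4
U(B(5)*5)/41299 = ((0*5)/4)/41299 = ((¼)*0)*(1/41299) = 0*(1/41299) = 0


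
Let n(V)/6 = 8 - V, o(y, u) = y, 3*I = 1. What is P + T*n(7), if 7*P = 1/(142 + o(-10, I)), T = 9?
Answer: 49897/924 ≈ 54.001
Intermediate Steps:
I = 1/3 (I = (1/3)*1 = 1/3 ≈ 0.33333)
n(V) = 48 - 6*V (n(V) = 6*(8 - V) = 48 - 6*V)
P = 1/924 (P = 1/(7*(142 - 10)) = (1/7)/132 = (1/7)*(1/132) = 1/924 ≈ 0.0010823)
P + T*n(7) = 1/924 + 9*(48 - 6*7) = 1/924 + 9*(48 - 42) = 1/924 + 9*6 = 1/924 + 54 = 49897/924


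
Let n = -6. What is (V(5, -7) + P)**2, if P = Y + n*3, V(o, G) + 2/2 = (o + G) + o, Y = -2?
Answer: 324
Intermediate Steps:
V(o, G) = -1 + G + 2*o (V(o, G) = -1 + ((o + G) + o) = -1 + ((G + o) + o) = -1 + (G + 2*o) = -1 + G + 2*o)
P = -20 (P = -2 - 6*3 = -2 - 18 = -20)
(V(5, -7) + P)**2 = ((-1 - 7 + 2*5) - 20)**2 = ((-1 - 7 + 10) - 20)**2 = (2 - 20)**2 = (-18)**2 = 324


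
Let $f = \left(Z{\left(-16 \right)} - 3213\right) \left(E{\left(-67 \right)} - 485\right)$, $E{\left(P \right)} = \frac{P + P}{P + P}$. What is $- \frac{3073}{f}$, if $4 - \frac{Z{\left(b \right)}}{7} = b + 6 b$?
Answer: $- \frac{439}{166012} \approx -0.0026444$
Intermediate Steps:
$E{\left(P \right)} = 1$ ($E{\left(P \right)} = \frac{2 P}{2 P} = 2 P \frac{1}{2 P} = 1$)
$Z{\left(b \right)} = 28 - 49 b$ ($Z{\left(b \right)} = 28 - 7 \left(b + 6 b\right) = 28 - 7 \cdot 7 b = 28 - 49 b$)
$f = 1162084$ ($f = \left(\left(28 - -784\right) - 3213\right) \left(1 - 485\right) = \left(\left(28 + 784\right) - 3213\right) \left(-484\right) = \left(812 - 3213\right) \left(-484\right) = \left(-2401\right) \left(-484\right) = 1162084$)
$- \frac{3073}{f} = - \frac{3073}{1162084} = \left(-3073\right) \frac{1}{1162084} = - \frac{439}{166012}$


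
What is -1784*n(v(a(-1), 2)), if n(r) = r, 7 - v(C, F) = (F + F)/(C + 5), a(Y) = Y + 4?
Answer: -11596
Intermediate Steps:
a(Y) = 4 + Y
v(C, F) = 7 - 2*F/(5 + C) (v(C, F) = 7 - (F + F)/(C + 5) = 7 - 2*F/(5 + C))
-1784*n(v(a(-1), 2)) = -1784*(35 - 2*2 + 7*(4 - 1))/(5 + (4 - 1)) = -1784*(35 - 4 + 7*3)/(5 + 3) = -1784*(35 - 4 + 21)/8 = -223*52 = -1784*13/2 = -11596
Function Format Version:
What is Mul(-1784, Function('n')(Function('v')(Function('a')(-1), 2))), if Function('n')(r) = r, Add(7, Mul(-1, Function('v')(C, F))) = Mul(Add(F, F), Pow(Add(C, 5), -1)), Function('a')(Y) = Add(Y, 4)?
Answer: -11596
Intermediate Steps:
Function('a')(Y) = Add(4, Y)
Function('v')(C, F) = Add(7, Mul(-2, F, Pow(Add(5, C), -1))) (Function('v')(C, F) = Add(7, Mul(-1, Mul(Add(F, F), Pow(Add(C, 5), -1)))) = Add(7, Mul(-1, Mul(Mul(2, F), Pow(Add(5, C), -1)))) = Add(7, Mul(-1, Mul(2, F, Pow(Add(5, C), -1)))) = Add(7, Mul(-2, F, Pow(Add(5, C), -1))))
Mul(-1784, Function('n')(Function('v')(Function('a')(-1), 2))) = Mul(-1784, Mul(Pow(Add(5, Add(4, -1)), -1), Add(35, Mul(-2, 2), Mul(7, Add(4, -1))))) = Mul(-1784, Mul(Pow(Add(5, 3), -1), Add(35, -4, Mul(7, 3)))) = Mul(-1784, Mul(Pow(8, -1), Add(35, -4, 21))) = Mul(-1784, Mul(Rational(1, 8), 52)) = Mul(-1784, Rational(13, 2)) = -11596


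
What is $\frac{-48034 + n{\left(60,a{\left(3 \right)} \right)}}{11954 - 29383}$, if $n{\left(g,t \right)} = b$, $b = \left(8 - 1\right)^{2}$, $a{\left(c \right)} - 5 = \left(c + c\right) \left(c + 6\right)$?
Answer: $\frac{47985}{17429} \approx 2.7532$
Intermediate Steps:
$a{\left(c \right)} = 5 + 2 c \left(6 + c\right)$ ($a{\left(c \right)} = 5 + \left(c + c\right) \left(c + 6\right) = 5 + 2 c \left(6 + c\right)$)
$b = 49$ ($b = 7^{2} = 49$)
$n{\left(g,t \right)} = 49$
$\frac{-48034 + n{\left(60,a{\left(3 \right)} \right)}}{11954 - 29383} = \frac{-48034 + 49}{11954 - 29383} = - \frac{47985}{-17429} = \left(-47985\right) \left(- \frac{1}{17429}\right) = \frac{47985}{17429}$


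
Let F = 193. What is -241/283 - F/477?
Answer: -169576/134991 ≈ -1.2562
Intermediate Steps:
-241/283 - F/477 = -241/283 - 1*193/477 = -241*1/283 - 193*1/477 = -241/283 - 193/477 = -169576/134991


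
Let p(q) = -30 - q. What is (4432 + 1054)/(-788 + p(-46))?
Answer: -2743/386 ≈ -7.1062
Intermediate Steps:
(4432 + 1054)/(-788 + p(-46)) = (4432 + 1054)/(-788 + (-30 - 1*(-46))) = 5486/(-788 + (-30 + 46)) = 5486/(-788 + 16) = 5486/(-772) = 5486*(-1/772) = -2743/386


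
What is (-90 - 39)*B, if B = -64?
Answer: 8256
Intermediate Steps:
(-90 - 39)*B = (-90 - 39)*(-64) = -129*(-64) = 8256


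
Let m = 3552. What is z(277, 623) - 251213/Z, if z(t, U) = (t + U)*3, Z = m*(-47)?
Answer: 451000013/166944 ≈ 2701.5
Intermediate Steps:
Z = -166944 (Z = 3552*(-47) = -166944)
z(t, U) = 3*U + 3*t (z(t, U) = (U + t)*3 = 3*U + 3*t)
z(277, 623) - 251213/Z = (3*623 + 3*277) - 251213/(-166944) = (1869 + 831) - 251213*(-1)/166944 = 2700 - 1*(-251213/166944) = 2700 + 251213/166944 = 451000013/166944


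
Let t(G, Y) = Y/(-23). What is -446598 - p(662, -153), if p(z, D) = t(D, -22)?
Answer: -10271776/23 ≈ -4.4660e+5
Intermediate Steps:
t(G, Y) = -Y/23 (t(G, Y) = Y*(-1/23) = -Y/23)
p(z, D) = 22/23 (p(z, D) = -1/23*(-22) = 22/23)
-446598 - p(662, -153) = -446598 - 1*22/23 = -446598 - 22/23 = -10271776/23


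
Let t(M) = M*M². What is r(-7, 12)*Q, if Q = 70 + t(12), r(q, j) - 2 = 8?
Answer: 17980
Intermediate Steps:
t(M) = M³
r(q, j) = 10 (r(q, j) = 2 + 8 = 10)
Q = 1798 (Q = 70 + 12³ = 70 + 1728 = 1798)
r(-7, 12)*Q = 10*1798 = 17980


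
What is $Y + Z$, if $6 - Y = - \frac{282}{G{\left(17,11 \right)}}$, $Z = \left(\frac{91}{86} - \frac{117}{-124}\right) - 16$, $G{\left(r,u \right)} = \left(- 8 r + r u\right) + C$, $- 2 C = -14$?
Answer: $- \frac{484951}{154628} \approx -3.1362$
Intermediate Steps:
$C = 7$ ($C = \left(- \frac{1}{2}\right) \left(-14\right) = 7$)
$G{\left(r,u \right)} = 7 - 8 r + r u$ ($G{\left(r,u \right)} = \left(- 8 r + r u\right) + 7 = 7 - 8 r + r u$)
$Z = - \frac{74639}{5332}$ ($Z = \left(91 \cdot \frac{1}{86} - - \frac{117}{124}\right) - 16 = \left(\frac{91}{86} + \frac{117}{124}\right) - 16 = \frac{10673}{5332} - 16 = - \frac{74639}{5332} \approx -13.998$)
$Y = \frac{315}{29}$ ($Y = 6 - - \frac{282}{7 - 136 + 17 \cdot 11} = 6 - - \frac{282}{7 - 136 + 187} = 6 - - \frac{282}{58} = 6 - \left(-282\right) \frac{1}{58} = 6 - - \frac{141}{29} = 6 + \frac{141}{29} = \frac{315}{29} \approx 10.862$)
$Y + Z = \frac{315}{29} - \frac{74639}{5332} = - \frac{484951}{154628}$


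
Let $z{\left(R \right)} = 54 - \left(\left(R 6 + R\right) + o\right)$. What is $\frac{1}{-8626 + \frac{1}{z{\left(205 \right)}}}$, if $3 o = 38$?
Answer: $- \frac{4181}{36065309} \approx -0.00011593$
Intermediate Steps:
$o = \frac{38}{3}$ ($o = \frac{1}{3} \cdot 38 = \frac{38}{3} \approx 12.667$)
$z{\left(R \right)} = \frac{124}{3} - 7 R$ ($z{\left(R \right)} = 54 - \left(\left(R 6 + R\right) + \frac{38}{3}\right) = 54 - \left(\left(6 R + R\right) + \frac{38}{3}\right) = 54 - \left(7 R + \frac{38}{3}\right) = 54 - \left(\frac{38}{3} + 7 R\right) = \frac{124}{3} - 7 R$)
$\frac{1}{-8626 + \frac{1}{z{\left(205 \right)}}} = \frac{1}{-8626 + \frac{1}{\frac{124}{3} - 1435}} = \frac{1}{-8626 + \frac{1}{- \frac{4181}{3}}} = \frac{1}{-8626 - \frac{3}{4181}} = \frac{1}{- \frac{36065309}{4181}} = - \frac{4181}{36065309}$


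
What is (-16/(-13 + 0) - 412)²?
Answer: 28515600/169 ≈ 1.6873e+5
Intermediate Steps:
(-16/(-13 + 0) - 412)² = (-16/(-13) - 412)² = (-1/13*(-16) - 412)² = (16/13 - 412)² = (-5340/13)² = 28515600/169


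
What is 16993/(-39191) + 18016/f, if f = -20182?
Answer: -524508891/395476381 ≈ -1.3263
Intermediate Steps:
16993/(-39191) + 18016/f = 16993/(-39191) + 18016/(-20182) = 16993*(-1/39191) + 18016*(-1/20182) = -16993/39191 - 9008/10091 = -524508891/395476381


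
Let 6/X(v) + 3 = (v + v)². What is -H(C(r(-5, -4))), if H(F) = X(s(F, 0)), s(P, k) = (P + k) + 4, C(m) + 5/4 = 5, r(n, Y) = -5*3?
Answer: -24/949 ≈ -0.025290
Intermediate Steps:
r(n, Y) = -15
C(m) = 15/4 (C(m) = -5/4 + 5 = 15/4)
s(P, k) = 4 + P + k
X(v) = 6/(-3 + 4*v²) (X(v) = 6/(-3 + (v + v)²) = 6/(-3 + (2*v)²) = 6/(-3 + 4*v²))
H(F) = 6/(-3 + 4*(4 + F)²) (H(F) = 6/(-3 + 4*(4 + F + 0)²) = 6/(-3 + 4*(4 + F)²))
-H(C(r(-5, -4))) = -6/(-3 + 4*(4 + 15/4)²) = -6/(-3 + 4*(31/4)²) = -6/(-3 + 4*(961/16)) = -6/(-3 + 961/4) = -6/949/4 = -6*4/949 = -1*24/949 = -24/949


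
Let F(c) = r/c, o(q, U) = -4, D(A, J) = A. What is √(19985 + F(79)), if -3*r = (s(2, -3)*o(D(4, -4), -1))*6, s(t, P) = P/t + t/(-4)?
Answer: √124725121/79 ≈ 141.37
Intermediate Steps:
s(t, P) = -t/4 + P/t (s(t, P) = P/t + t*(-¼) = P/t - t/4 = -t/4 + P/t)
r = -16 (r = -(-¼*2 - 3/2)*(-4)*6/3 = -(-½ - 3*½)*(-4)*6/3 = -(-½ - 3/2)*(-4)*6/3 = -(-2*(-4))*6/3 = -8*6/3 = -⅓*48 = -16)
F(c) = -16/c
√(19985 + F(79)) = √(19985 - 16/79) = √(1578799/79) = √124725121/79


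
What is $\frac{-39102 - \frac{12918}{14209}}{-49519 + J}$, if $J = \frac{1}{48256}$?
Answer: $\frac{687478777344}{870606875753} \approx 0.78965$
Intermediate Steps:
$J = \frac{1}{48256} \approx 2.0723 \cdot 10^{-5}$
$\frac{-39102 - \frac{12918}{14209}}{-49519 + J} = \frac{-39102 - \frac{12918}{14209}}{-49519 + \frac{1}{48256}} = \frac{-39102 - \frac{12918}{14209}}{- \frac{2389588863}{48256}} = \left(-39102 - \frac{12918}{14209}\right) \left(- \frac{48256}{2389588863}\right) = \left(- \frac{555613236}{14209}\right) \left(- \frac{48256}{2389588863}\right) = \frac{687478777344}{870606875753}$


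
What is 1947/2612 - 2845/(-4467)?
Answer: 16128389/11667804 ≈ 1.3823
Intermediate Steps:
1947/2612 - 2845/(-4467) = 1947*(1/2612) - 2845*(-1/4467) = 1947/2612 + 2845/4467 = 16128389/11667804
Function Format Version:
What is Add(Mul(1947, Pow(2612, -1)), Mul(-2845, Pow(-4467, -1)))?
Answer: Rational(16128389, 11667804) ≈ 1.3823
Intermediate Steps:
Add(Mul(1947, Pow(2612, -1)), Mul(-2845, Pow(-4467, -1))) = Add(Mul(1947, Rational(1, 2612)), Mul(-2845, Rational(-1, 4467))) = Add(Rational(1947, 2612), Rational(2845, 4467)) = Rational(16128389, 11667804)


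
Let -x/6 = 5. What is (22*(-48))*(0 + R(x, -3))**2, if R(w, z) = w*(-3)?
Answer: -8553600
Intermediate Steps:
x = -30 (x = -6*5 = -30)
R(w, z) = -3*w
(22*(-48))*(0 + R(x, -3))**2 = (22*(-48))*(0 - 3*(-30))**2 = -1056*(0 + 90)**2 = -1056*90**2 = -1056*8100 = -8553600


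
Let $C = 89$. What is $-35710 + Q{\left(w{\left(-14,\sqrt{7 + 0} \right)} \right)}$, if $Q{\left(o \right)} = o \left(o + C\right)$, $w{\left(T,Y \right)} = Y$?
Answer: $-35703 + 89 \sqrt{7} \approx -35468.0$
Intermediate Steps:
$Q{\left(o \right)} = o \left(89 + o\right)$ ($Q{\left(o \right)} = o \left(o + 89\right) = o \left(89 + o\right)$)
$-35710 + Q{\left(w{\left(-14,\sqrt{7 + 0} \right)} \right)} = -35710 + \sqrt{7 + 0} \left(89 + \sqrt{7 + 0}\right) = -35710 + \sqrt{7} \left(89 + \sqrt{7}\right)$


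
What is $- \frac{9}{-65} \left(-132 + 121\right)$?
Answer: $- \frac{99}{65} \approx -1.5231$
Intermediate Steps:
$- \frac{9}{-65} \left(-132 + 121\right) = \left(-9\right) \left(- \frac{1}{65}\right) \left(-11\right) = \frac{9}{65} \left(-11\right) = - \frac{99}{65}$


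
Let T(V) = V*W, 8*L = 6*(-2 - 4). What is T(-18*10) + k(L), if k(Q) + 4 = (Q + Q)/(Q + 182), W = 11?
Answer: -704338/355 ≈ -1984.1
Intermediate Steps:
L = -9/2 (L = (6*(-2 - 4))/8 = (6*(-6))/8 = (⅛)*(-36) = -9/2 ≈ -4.5000)
T(V) = 11*V (T(V) = V*11 = 11*V)
k(Q) = -4 + 2*Q/(182 + Q) (k(Q) = -4 + (Q + Q)/(Q + 182) = -4 + (2*Q)/(182 + Q) = -4 + 2*Q/(182 + Q))
T(-18*10) + k(L) = 11*(-18*10) + 2*(-364 - 1*(-9/2))/(182 - 9/2) = 11*(-180) + 2*(-364 + 9/2)/(355/2) = -1980 + 2*(2/355)*(-719/2) = -1980 - 1438/355 = -704338/355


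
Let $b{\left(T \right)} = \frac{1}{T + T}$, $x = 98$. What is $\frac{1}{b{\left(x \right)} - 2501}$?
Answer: $- \frac{196}{490195} \approx -0.00039984$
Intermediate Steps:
$b{\left(T \right)} = \frac{1}{2 T}$
$\frac{1}{b{\left(x \right)} - 2501} = \frac{1}{\frac{1}{2 \cdot 98} - 2501} = \frac{1}{\frac{1}{2} \cdot \frac{1}{98} - 2501} = \frac{1}{\frac{1}{196} - 2501} = \frac{1}{- \frac{490195}{196}} = - \frac{196}{490195}$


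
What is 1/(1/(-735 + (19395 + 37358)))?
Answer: 56018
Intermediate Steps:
1/(1/(-735 + (19395 + 37358))) = 1/(1/(-735 + 56753)) = 1/(1/56018) = 56018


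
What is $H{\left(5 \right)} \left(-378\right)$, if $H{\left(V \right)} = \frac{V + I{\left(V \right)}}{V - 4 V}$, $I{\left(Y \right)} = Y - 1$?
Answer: $\frac{1134}{5} \approx 226.8$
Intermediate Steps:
$I{\left(Y \right)} = -1 + Y$
$H{\left(V \right)} = - \frac{-1 + 2 V}{3 V}$ ($H{\left(V \right)} = \frac{V + \left(-1 + V\right)}{V - 4 V} = \frac{-1 + 2 V}{\left(-3\right) V} = \left(-1 + 2 V\right) \left(- \frac{1}{3 V}\right) = - \frac{-1 + 2 V}{3 V}$)
$H{\left(5 \right)} \left(-378\right) = \frac{1 - 10}{3 \cdot 5} \left(-378\right) = \frac{1}{3} \cdot \frac{1}{5} \left(1 - 10\right) \left(-378\right) = \frac{1}{3} \cdot \frac{1}{5} \left(-9\right) \left(-378\right) = \left(- \frac{3}{5}\right) \left(-378\right) = \frac{1134}{5}$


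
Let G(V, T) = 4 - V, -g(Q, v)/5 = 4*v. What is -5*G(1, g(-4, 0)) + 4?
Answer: -11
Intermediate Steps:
g(Q, v) = -20*v
-5*G(1, g(-4, 0)) + 4 = -5*(4 - 1*1) + 4 = -5*(4 - 1) + 4 = -5*3 + 4 = -15 + 4 = -11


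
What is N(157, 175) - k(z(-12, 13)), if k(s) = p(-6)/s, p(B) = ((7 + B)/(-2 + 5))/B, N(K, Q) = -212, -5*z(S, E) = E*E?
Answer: -644909/3042 ≈ -212.00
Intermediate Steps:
z(S, E) = -E²/5 (z(S, E) = -E*E/5 = -E²/5)
p(B) = (7/3 + B/3)/B (p(B) = ((7 + B)/3)/B = ((7 + B)*(⅓))/B = (7/3 + B/3)/B)
k(s) = -1/(18*s) (k(s) = ((⅓)*(7 - 6)/(-6))/s = ((⅓)*(-⅙)*1)/s = -1/(18*s))
N(157, 175) - k(z(-12, 13)) = -212 - (-1)/(18*((-⅕*13²))) = -212 - (-1)/(18*((-⅕*169))) = -212 - (-1)/(18*(-169/5)) = -212 - (-1)*(-5)/(18*169) = -212 - 1*5/3042 = -212 - 5/3042 = -644909/3042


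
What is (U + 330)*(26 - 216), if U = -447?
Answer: 22230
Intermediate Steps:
(U + 330)*(26 - 216) = (-447 + 330)*(26 - 216) = -117*(-190) = 22230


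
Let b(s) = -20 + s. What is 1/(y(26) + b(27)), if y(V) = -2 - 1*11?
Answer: -1/6 ≈ -0.16667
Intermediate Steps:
y(V) = -13 (y(V) = -2 - 11 = -13)
1/(y(26) + b(27)) = 1/(-13 + (-20 + 27)) = 1/(-13 + 7) = 1/(-6) = -1/6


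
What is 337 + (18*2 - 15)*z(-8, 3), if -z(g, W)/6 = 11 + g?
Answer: -41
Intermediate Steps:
z(g, W) = -66 - 6*g (z(g, W) = -6*(11 + g) = -66 - 6*g)
337 + (18*2 - 15)*z(-8, 3) = 337 + (18*2 - 15)*(-66 - 6*(-8)) = 337 + (36 - 15)*(-66 + 48) = 337 + 21*(-18) = 337 - 378 = -41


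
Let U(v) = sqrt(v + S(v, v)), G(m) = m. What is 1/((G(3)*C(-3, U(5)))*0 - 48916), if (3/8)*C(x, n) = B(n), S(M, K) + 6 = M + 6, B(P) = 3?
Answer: -1/48916 ≈ -2.0443e-5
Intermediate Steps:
S(M, K) = M (S(M, K) = -6 + (M + 6) = -6 + (6 + M) = M)
U(v) = sqrt(2)*sqrt(v) (U(v) = sqrt(v + v) = sqrt(2*v) = sqrt(2)*sqrt(v))
C(x, n) = 8 (C(x, n) = (8/3)*3 = 8)
1/((G(3)*C(-3, U(5)))*0 - 48916) = 1/((3*8)*0 - 48916) = 1/(24*0 - 48916) = 1/(0 - 48916) = 1/(-48916) = -1/48916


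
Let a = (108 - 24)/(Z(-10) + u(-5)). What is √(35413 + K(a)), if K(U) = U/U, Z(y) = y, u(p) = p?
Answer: √35414 ≈ 188.19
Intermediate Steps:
a = -28/5 (a = (108 - 24)/(-10 - 5) = 84/(-15) = 84*(-1/15) = -28/5 ≈ -5.6000)
K(U) = 1
√(35413 + K(a)) = √(35413 + 1) = √35414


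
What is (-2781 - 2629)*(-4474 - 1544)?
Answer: 32557380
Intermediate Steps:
(-2781 - 2629)*(-4474 - 1544) = -5410*(-6018) = 32557380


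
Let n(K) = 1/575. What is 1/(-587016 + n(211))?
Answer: -575/337534199 ≈ -1.7035e-6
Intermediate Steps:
n(K) = 1/575
1/(-587016 + n(211)) = 1/(-587016 + 1/575) = 1/(-337534199/575) = -575/337534199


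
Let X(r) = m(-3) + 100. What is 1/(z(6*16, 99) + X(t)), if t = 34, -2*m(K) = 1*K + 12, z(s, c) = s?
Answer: 2/383 ≈ 0.0052219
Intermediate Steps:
m(K) = -6 - K/2 (m(K) = -(1*K + 12)/2 = -(K + 12)/2 = -(12 + K)/2 = -6 - K/2)
X(r) = 191/2 (X(r) = (-6 - ½*(-3)) + 100 = (-6 + 3/2) + 100 = -9/2 + 100 = 191/2)
1/(z(6*16, 99) + X(t)) = 1/(6*16 + 191/2) = 1/(96 + 191/2) = 1/(383/2) = 2/383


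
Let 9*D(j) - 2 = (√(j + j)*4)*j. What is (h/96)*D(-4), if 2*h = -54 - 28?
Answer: -41/432 + 41*I*√2/27 ≈ -0.094907 + 2.1475*I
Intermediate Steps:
h = -41 (h = (-54 - 28)/2 = (½)*(-82) = -41)
D(j) = 2/9 + 4*√2*j^(3/2)/9 (D(j) = 2/9 + ((√(j + j)*4)*j)/9 = 2/9 + ((√(2*j)*4)*j)/9 = 2/9 + (((√2*√j)*4)*j)/9 = 2/9 + ((4*√2*√j)*j)/9 = 2/9 + (4*√2*j^(3/2))/9 = 2/9 + 4*√2*j^(3/2)/9)
(h/96)*D(-4) = (-41/96)*(2/9 + 4*√2*(-4)^(3/2)/9) = (-41*1/96)*(2/9 + 4*√2*(-8*I)/9) = -41*(2/9 - 32*I*√2/9)/96 = -41/432 + 41*I*√2/27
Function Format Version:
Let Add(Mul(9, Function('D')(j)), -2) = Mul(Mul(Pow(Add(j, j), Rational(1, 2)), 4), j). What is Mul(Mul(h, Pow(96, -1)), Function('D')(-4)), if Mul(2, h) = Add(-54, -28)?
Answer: Add(Rational(-41, 432), Mul(Rational(41, 27), I, Pow(2, Rational(1, 2)))) ≈ Add(-0.094907, Mul(2.1475, I))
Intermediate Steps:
h = -41 (h = Mul(Rational(1, 2), Add(-54, -28)) = Mul(Rational(1, 2), -82) = -41)
Function('D')(j) = Add(Rational(2, 9), Mul(Rational(4, 9), Pow(2, Rational(1, 2)), Pow(j, Rational(3, 2)))) (Function('D')(j) = Add(Rational(2, 9), Mul(Rational(1, 9), Mul(Mul(Pow(Add(j, j), Rational(1, 2)), 4), j))) = Add(Rational(2, 9), Mul(Rational(1, 9), Mul(Mul(Pow(Mul(2, j), Rational(1, 2)), 4), j))) = Add(Rational(2, 9), Mul(Rational(1, 9), Mul(Mul(Mul(Pow(2, Rational(1, 2)), Pow(j, Rational(1, 2))), 4), j))) = Add(Rational(2, 9), Mul(Rational(1, 9), Mul(Mul(4, Pow(2, Rational(1, 2)), Pow(j, Rational(1, 2))), j))) = Add(Rational(2, 9), Mul(Rational(1, 9), Mul(4, Pow(2, Rational(1, 2)), Pow(j, Rational(3, 2))))) = Add(Rational(2, 9), Mul(Rational(4, 9), Pow(2, Rational(1, 2)), Pow(j, Rational(3, 2)))))
Mul(Mul(h, Pow(96, -1)), Function('D')(-4)) = Mul(Mul(-41, Pow(96, -1)), Add(Rational(2, 9), Mul(Rational(4, 9), Pow(2, Rational(1, 2)), Pow(-4, Rational(3, 2))))) = Mul(Mul(-41, Rational(1, 96)), Add(Rational(2, 9), Mul(Rational(4, 9), Pow(2, Rational(1, 2)), Mul(-8, I)))) = Mul(Rational(-41, 96), Add(Rational(2, 9), Mul(Rational(-32, 9), I, Pow(2, Rational(1, 2))))) = Add(Rational(-41, 432), Mul(Rational(41, 27), I, Pow(2, Rational(1, 2))))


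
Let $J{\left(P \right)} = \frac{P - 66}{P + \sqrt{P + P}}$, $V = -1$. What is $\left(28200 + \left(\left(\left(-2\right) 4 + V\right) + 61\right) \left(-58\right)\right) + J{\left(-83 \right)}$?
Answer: $\frac{2140789}{85} + \frac{149 i \sqrt{166}}{7055} \approx 25186.0 + 0.27211 i$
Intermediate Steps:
$J{\left(P \right)} = \frac{-66 + P}{P + \sqrt{2} \sqrt{P}}$ ($J{\left(P \right)} = \frac{-66 + P}{P + \sqrt{2 P}} = \frac{-66 + P}{P + \sqrt{2} \sqrt{P}}$)
$\left(28200 + \left(\left(\left(-2\right) 4 + V\right) + 61\right) \left(-58\right)\right) + J{\left(-83 \right)} = \left(28200 + \left(\left(\left(-2\right) 4 - 1\right) + 61\right) \left(-58\right)\right) + \frac{-66 - 83}{-83 + \sqrt{2} \sqrt{-83}} = \left(28200 + \left(\left(-8 - 1\right) + 61\right) \left(-58\right)\right) + \frac{1}{-83 + \sqrt{2} i \sqrt{83}} \left(-149\right) = \left(28200 + \left(-9 + 61\right) \left(-58\right)\right) + \frac{1}{-83 + i \sqrt{166}} \left(-149\right) = \left(28200 + 52 \left(-58\right)\right) - \frac{149}{-83 + i \sqrt{166}} = \left(28200 - 3016\right) - \frac{149}{-83 + i \sqrt{166}} = 25184 - \frac{149}{-83 + i \sqrt{166}}$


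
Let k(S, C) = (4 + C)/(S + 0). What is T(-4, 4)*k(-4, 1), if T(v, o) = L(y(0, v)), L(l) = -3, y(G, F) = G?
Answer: 15/4 ≈ 3.7500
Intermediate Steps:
k(S, C) = (4 + C)/S
T(v, o) = -3
T(-4, 4)*k(-4, 1) = -3*(4 + 1)/(-4) = -(-3)*5/4 = -3*(-5/4) = 15/4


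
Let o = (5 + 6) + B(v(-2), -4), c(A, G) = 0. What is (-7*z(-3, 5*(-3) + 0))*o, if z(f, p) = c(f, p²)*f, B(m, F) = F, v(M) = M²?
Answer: 0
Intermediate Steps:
z(f, p) = 0 (z(f, p) = 0*f = 0)
o = 7 (o = (5 + 6) - 4 = 11 - 4 = 7)
(-7*z(-3, 5*(-3) + 0))*o = -7*0*7 = 0*7 = 0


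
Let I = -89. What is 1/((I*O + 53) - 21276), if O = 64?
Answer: -1/26919 ≈ -3.7148e-5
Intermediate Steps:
1/((I*O + 53) - 21276) = 1/((-89*64 + 53) - 21276) = 1/((-5696 + 53) - 21276) = 1/(-5643 - 21276) = 1/(-26919) = -1/26919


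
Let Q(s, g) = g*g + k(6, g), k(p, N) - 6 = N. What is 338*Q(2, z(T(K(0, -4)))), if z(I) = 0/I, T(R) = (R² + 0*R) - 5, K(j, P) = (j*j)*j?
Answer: 2028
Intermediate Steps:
k(p, N) = 6 + N
K(j, P) = j³ (K(j, P) = j²*j = j³)
T(R) = -5 + R² (T(R) = (R² + 0) - 5 = R² - 5 = -5 + R²)
z(I) = 0
Q(s, g) = 6 + g + g² (Q(s, g) = g*g + (6 + g) = g² + (6 + g) = 6 + g + g²)
338*Q(2, z(T(K(0, -4)))) = 338*(6 + 0 + 0²) = 338*(6 + 0 + 0) = 338*6 = 2028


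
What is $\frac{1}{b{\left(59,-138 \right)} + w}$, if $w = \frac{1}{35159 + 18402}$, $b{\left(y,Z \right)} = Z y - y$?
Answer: $- \frac{53561}{439253760} \approx -0.00012194$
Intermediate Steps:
$b{\left(y,Z \right)} = - y + Z y$
$w = \frac{1}{53561} \approx 1.867 \cdot 10^{-5}$
$\frac{1}{b{\left(59,-138 \right)} + w} = \frac{1}{59 \left(-1 - 138\right) + \frac{1}{53561}} = \frac{1}{59 \left(-139\right) + \frac{1}{53561}} = \frac{1}{-8201 + \frac{1}{53561}} = \frac{1}{- \frac{439253760}{53561}} = - \frac{53561}{439253760}$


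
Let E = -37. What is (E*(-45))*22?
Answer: 36630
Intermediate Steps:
(E*(-45))*22 = -37*(-45)*22 = 1665*22 = 36630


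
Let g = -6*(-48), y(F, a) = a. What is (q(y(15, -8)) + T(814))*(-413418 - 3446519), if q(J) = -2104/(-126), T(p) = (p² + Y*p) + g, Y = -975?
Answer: 31795096216022/63 ≈ 5.0468e+11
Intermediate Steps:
g = 288
T(p) = 288 + p² - 975*p (T(p) = (p² - 975*p) + 288 = 288 + p² - 975*p)
q(J) = 1052/63 (q(J) = -2104*(-1/126) = 1052/63)
(q(y(15, -8)) + T(814))*(-413418 - 3446519) = (1052/63 + (288 + 814² - 975*814))*(-413418 - 3446519) = (1052/63 + (288 + 662596 - 793650))*(-3859937) = (1052/63 - 130766)*(-3859937) = -8237206/63*(-3859937) = 31795096216022/63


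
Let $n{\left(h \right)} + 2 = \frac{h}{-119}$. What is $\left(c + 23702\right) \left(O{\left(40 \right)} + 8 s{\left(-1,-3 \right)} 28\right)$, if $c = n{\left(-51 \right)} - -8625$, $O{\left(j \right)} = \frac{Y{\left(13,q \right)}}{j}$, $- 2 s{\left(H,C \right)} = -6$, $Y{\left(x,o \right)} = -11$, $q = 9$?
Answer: $\frac{3039931791}{140} \approx 2.1714 \cdot 10^{7}$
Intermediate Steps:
$n{\left(h \right)} = -2 - \frac{h}{119}$ ($n{\left(h \right)} = -2 + \frac{h}{-119} = -2 + h \left(- \frac{1}{119}\right) = -2 - \frac{h}{119}$)
$s{\left(H,C \right)} = 3$ ($s{\left(H,C \right)} = \left(- \frac{1}{2}\right) \left(-6\right) = 3$)
$O{\left(j \right)} = - \frac{11}{j}$
$c = \frac{60364}{7}$ ($c = \left(-2 - - \frac{3}{7}\right) - -8625 = \left(-2 + \frac{3}{7}\right) + 8625 = - \frac{11}{7} + 8625 = \frac{60364}{7} \approx 8623.4$)
$\left(c + 23702\right) \left(O{\left(40 \right)} + 8 s{\left(-1,-3 \right)} 28\right) = \left(\frac{60364}{7} + 23702\right) \left(- \frac{11}{40} + 8 \cdot 3 \cdot 28\right) = \frac{226278 \left(\left(-11\right) \frac{1}{40} + 24 \cdot 28\right)}{7} = \frac{226278 \left(- \frac{11}{40} + 672\right)}{7} = \frac{226278}{7} \cdot \frac{26869}{40} = \frac{3039931791}{140}$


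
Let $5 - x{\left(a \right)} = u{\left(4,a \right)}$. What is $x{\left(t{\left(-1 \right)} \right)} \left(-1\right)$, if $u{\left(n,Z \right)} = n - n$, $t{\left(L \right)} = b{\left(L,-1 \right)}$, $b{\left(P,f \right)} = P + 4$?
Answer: $-5$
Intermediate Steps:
$b{\left(P,f \right)} = 4 + P$
$t{\left(L \right)} = 4 + L$
$u{\left(n,Z \right)} = 0$
$x{\left(a \right)} = 5$ ($x{\left(a \right)} = 5 - 0 = 5 + 0 = 5$)
$x{\left(t{\left(-1 \right)} \right)} \left(-1\right) = 5 \left(-1\right) = -5$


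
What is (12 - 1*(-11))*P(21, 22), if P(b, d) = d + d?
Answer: 1012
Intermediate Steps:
P(b, d) = 2*d
(12 - 1*(-11))*P(21, 22) = (12 - 1*(-11))*(2*22) = (12 + 11)*44 = 23*44 = 1012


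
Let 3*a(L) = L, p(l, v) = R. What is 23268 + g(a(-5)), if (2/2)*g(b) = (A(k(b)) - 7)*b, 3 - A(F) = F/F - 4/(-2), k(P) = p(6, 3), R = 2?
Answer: 69839/3 ≈ 23280.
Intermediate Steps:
p(l, v) = 2
a(L) = L/3
k(P) = 2
A(F) = 0 (A(F) = 3 - (F/F - 4/(-2)) = 3 - (1 - 4*(-1/2)) = 3 - (1 + 2) = 3 - 1*3 = 3 - 3 = 0)
g(b) = -7*b (g(b) = (0 - 7)*b = -7*b)
23268 + g(a(-5)) = 23268 - 7*(-5)/3 = 23268 - 7*(-5/3) = 23268 + 35/3 = 69839/3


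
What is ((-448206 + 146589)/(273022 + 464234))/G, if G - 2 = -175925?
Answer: 11171/4803714344 ≈ 2.3255e-6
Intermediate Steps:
G = -175923 (G = 2 - 175925 = -175923)
((-448206 + 146589)/(273022 + 464234))/G = ((-448206 + 146589)/(273022 + 464234))/(-175923) = -301617/737256*(-1/175923) = -301617*1/737256*(-1/175923) = -100539/245752*(-1/175923) = 11171/4803714344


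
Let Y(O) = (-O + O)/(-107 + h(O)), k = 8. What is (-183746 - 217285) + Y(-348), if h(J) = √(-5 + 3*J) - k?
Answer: -401031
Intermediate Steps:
h(J) = -8 + √(-5 + 3*J) (h(J) = √(-5 + 3*J) - 1*8 = √(-5 + 3*J) - 8 = -8 + √(-5 + 3*J))
Y(O) = 0 (Y(O) = (-O + O)/(-107 + (-8 + √(-5 + 3*O))) = 0/(-115 + √(-5 + 3*O)) = 0)
(-183746 - 217285) + Y(-348) = (-183746 - 217285) + 0 = -401031 + 0 = -401031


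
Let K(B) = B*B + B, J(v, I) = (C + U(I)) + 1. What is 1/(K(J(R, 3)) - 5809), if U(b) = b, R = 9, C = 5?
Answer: -1/5719 ≈ -0.00017486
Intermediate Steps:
J(v, I) = 6 + I (J(v, I) = (5 + I) + 1 = 6 + I)
K(B) = B + B² (K(B) = B² + B = B + B²)
1/(K(J(R, 3)) - 5809) = 1/((6 + 3)*(1 + (6 + 3)) - 5809) = 1/(9*(1 + 9) - 5809) = 1/(9*10 - 5809) = 1/(90 - 5809) = 1/(-5719) = -1/5719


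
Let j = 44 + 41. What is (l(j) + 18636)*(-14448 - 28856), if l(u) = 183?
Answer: -814937976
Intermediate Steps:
j = 85
(l(j) + 18636)*(-14448 - 28856) = (183 + 18636)*(-14448 - 28856) = 18819*(-43304) = -814937976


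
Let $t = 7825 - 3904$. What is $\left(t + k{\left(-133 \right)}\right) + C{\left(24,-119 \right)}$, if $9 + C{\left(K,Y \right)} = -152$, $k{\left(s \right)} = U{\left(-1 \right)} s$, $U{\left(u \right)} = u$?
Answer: $3893$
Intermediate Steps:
$t = 3921$
$k{\left(s \right)} = - s$
$C{\left(K,Y \right)} = -161$ ($C{\left(K,Y \right)} = -9 - 152 = -161$)
$\left(t + k{\left(-133 \right)}\right) + C{\left(24,-119 \right)} = \left(3921 - -133\right) - 161 = \left(3921 + 133\right) - 161 = 4054 - 161 = 3893$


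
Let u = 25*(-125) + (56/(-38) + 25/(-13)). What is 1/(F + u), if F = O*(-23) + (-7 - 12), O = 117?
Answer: -247/1442084 ≈ -0.00017128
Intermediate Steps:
u = -772714/247 (u = -3125 + (56*(-1/38) + 25*(-1/13)) = -3125 + (-28/19 - 25/13) = -3125 - 839/247 = -772714/247 ≈ -3128.4)
F = -2710 (F = 117*(-23) + (-7 - 12) = -2691 - 19 = -2710)
1/(F + u) = 1/(-2710 - 772714/247) = 1/(-1442084/247) = -247/1442084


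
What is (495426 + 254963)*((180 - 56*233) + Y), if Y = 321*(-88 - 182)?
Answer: -74692220282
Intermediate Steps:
Y = -86670 (Y = 321*(-270) = -86670)
(495426 + 254963)*((180 - 56*233) + Y) = (495426 + 254963)*((180 - 56*233) - 86670) = 750389*((180 - 13048) - 86670) = 750389*(-12868 - 86670) = 750389*(-99538) = -74692220282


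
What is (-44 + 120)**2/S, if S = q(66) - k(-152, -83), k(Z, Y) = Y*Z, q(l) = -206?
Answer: -2888/6411 ≈ -0.45048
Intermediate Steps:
S = -12822 (S = -206 - (-83)*(-152) = -206 - 1*12616 = -206 - 12616 = -12822)
(-44 + 120)**2/S = (-44 + 120)**2/(-12822) = 76**2*(-1/12822) = 5776*(-1/12822) = -2888/6411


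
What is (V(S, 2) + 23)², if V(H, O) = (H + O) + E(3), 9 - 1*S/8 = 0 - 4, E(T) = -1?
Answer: 16384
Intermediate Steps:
S = 104 (S = 72 - 8*(0 - 4) = 72 - 8*(-4) = 72 + 32 = 104)
V(H, O) = -1 + H + O (V(H, O) = (H + O) - 1 = -1 + H + O)
(V(S, 2) + 23)² = ((-1 + 104 + 2) + 23)² = (105 + 23)² = 128² = 16384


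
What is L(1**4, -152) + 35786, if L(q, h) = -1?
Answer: 35785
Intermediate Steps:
L(1**4, -152) + 35786 = -1 + 35786 = 35785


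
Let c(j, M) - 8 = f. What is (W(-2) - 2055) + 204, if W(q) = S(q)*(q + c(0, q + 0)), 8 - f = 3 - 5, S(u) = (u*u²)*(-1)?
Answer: -1723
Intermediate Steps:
S(u) = -u³ (S(u) = u³*(-1) = -u³)
f = 10 (f = 8 - (3 - 5) = 8 - 1*(-2) = 8 + 2 = 10)
c(j, M) = 18 (c(j, M) = 8 + 10 = 18)
W(q) = -q³*(18 + q) (W(q) = (-q³)*(q + 18) = (-q³)*(18 + q) = -q³*(18 + q))
(W(-2) - 2055) + 204 = ((-2)³*(-18 - 1*(-2)) - 2055) + 204 = (-8*(-18 + 2) - 2055) + 204 = (-8*(-16) - 2055) + 204 = (128 - 2055) + 204 = -1927 + 204 = -1723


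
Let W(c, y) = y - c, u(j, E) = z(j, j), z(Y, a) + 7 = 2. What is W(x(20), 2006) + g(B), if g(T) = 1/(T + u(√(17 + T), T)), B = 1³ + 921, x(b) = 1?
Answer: 1838586/917 ≈ 2005.0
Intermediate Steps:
z(Y, a) = -5 (z(Y, a) = -7 + 2 = -5)
u(j, E) = -5
B = 922 (B = 1 + 921 = 922)
g(T) = 1/(-5 + T) (g(T) = 1/(T - 5) = 1/(-5 + T))
W(x(20), 2006) + g(B) = (2006 - 1*1) + 1/(-5 + 922) = (2006 - 1) + 1/917 = 2005 + 1/917 = 1838586/917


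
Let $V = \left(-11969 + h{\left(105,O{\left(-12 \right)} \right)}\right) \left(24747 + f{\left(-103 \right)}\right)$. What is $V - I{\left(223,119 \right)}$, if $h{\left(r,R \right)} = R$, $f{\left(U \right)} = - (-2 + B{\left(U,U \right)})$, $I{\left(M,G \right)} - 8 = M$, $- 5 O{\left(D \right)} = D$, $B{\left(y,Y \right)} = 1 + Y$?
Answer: $- \frac{1486911038}{5} \approx -2.9738 \cdot 10^{8}$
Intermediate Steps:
$O{\left(D \right)} = - \frac{D}{5}$
$I{\left(M,G \right)} = 8 + M$
$f{\left(U \right)} = 1 - U$ ($f{\left(U \right)} = - (-2 + \left(1 + U\right)) = - (-1 + U) = 1 - U$)
$V = - \frac{1486909883}{5}$ ($V = \left(-11969 - - \frac{12}{5}\right) \left(24747 + \left(1 - -103\right)\right) = \left(-11969 + \frac{12}{5}\right) \left(24747 + \left(1 + 103\right)\right) = - \frac{59833 \left(24747 + 104\right)}{5} = \left(- \frac{59833}{5}\right) 24851 = - \frac{1486909883}{5} \approx -2.9738 \cdot 10^{8}$)
$V - I{\left(223,119 \right)} = - \frac{1486909883}{5} - \left(8 + 223\right) = - \frac{1486909883}{5} - 231 = - \frac{1486911038}{5}$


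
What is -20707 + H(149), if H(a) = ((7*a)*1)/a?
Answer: -20700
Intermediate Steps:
H(a) = 7 (H(a) = (7*a)/a = 7)
-20707 + H(149) = -20707 + 7 = -20700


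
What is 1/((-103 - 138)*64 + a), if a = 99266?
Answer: 1/83842 ≈ 1.1927e-5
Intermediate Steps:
1/((-103 - 138)*64 + a) = 1/((-103 - 138)*64 + 99266) = 1/(-241*64 + 99266) = 1/(-15424 + 99266) = 1/83842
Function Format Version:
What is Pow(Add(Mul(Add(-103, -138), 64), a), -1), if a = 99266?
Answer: Rational(1, 83842) ≈ 1.1927e-5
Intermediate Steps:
Pow(Add(Mul(Add(-103, -138), 64), a), -1) = Pow(Add(Mul(Add(-103, -138), 64), 99266), -1) = Pow(Add(Mul(-241, 64), 99266), -1) = Pow(Add(-15424, 99266), -1) = Pow(83842, -1) = Rational(1, 83842)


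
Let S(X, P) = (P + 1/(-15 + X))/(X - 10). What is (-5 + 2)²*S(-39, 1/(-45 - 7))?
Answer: 53/7644 ≈ 0.0069335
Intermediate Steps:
S(X, P) = (P + 1/(-15 + X))/(-10 + X)
(-5 + 2)²*S(-39, 1/(-45 - 7)) = (-5 + 2)²*((1 - 15/(-45 - 7) - 39/(-45 - 7))/(150 + (-39)² - 25*(-39))) = (-3)²*((1 - 15/(-52) - 39/(-52))/(150 + 1521 + 975)) = 9*((1 - 15*(-1/52) - 1/52*(-39))/2646) = 9*((1 + 15/52 + ¾)/2646) = 9*((1/2646)*(53/26)) = 9*(53/68796) = 53/7644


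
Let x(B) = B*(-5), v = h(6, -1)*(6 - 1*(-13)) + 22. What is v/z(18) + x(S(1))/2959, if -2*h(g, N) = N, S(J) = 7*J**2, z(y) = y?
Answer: 20573/11836 ≈ 1.7382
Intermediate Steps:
h(g, N) = -N/2
v = 63/2 (v = (-1/2*(-1))*(6 - 1*(-13)) + 22 = (6 + 13)/2 + 22 = (1/2)*19 + 22 = 19/2 + 22 = 63/2 ≈ 31.500)
x(B) = -5*B
v/z(18) + x(S(1))/2959 = (63/2)/18 - 35*1**2/2959 = (63/2)*(1/18) - 35*(1/2959) = 7/4 - 5*7*(1/2959) = 7/4 - 35*1/2959 = 7/4 - 35/2959 = 20573/11836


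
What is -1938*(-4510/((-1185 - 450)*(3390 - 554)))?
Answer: -145673/77281 ≈ -1.8850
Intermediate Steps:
-1938*(-4510/((-1185 - 450)*(3390 - 554))) = -1938/(-1635*2836*(-1/4510)) = -1938/((-4636860*(-1/4510))) = -1938/463686/451 = -1938*451/463686 = -145673/77281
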